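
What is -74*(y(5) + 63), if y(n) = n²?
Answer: -6512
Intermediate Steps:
-74*(y(5) + 63) = -74*(5² + 63) = -74*(25 + 63) = -74*88 = -6512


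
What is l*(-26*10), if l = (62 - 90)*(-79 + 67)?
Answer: -87360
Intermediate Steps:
l = 336 (l = -28*(-12) = 336)
l*(-26*10) = 336*(-26*10) = 336*(-260) = -87360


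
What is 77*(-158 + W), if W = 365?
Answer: 15939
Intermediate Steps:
77*(-158 + W) = 77*(-158 + 365) = 77*207 = 15939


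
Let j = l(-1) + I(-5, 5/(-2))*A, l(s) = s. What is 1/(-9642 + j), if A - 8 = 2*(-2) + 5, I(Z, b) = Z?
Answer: -1/9688 ≈ -0.00010322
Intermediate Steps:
A = 9 (A = 8 + (2*(-2) + 5) = 8 + (-4 + 5) = 8 + 1 = 9)
j = -46 (j = -1 - 5*9 = -1 - 45 = -46)
1/(-9642 + j) = 1/(-9642 - 46) = 1/(-9688) = -1/9688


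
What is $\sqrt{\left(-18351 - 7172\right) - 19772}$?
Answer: $i \sqrt{45295} \approx 212.83 i$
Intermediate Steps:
$\sqrt{\left(-18351 - 7172\right) - 19772} = \sqrt{-25523 - 19772} = \sqrt{-45295} = i \sqrt{45295}$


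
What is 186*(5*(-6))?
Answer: -5580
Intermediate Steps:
186*(5*(-6)) = 186*(-30) = -5580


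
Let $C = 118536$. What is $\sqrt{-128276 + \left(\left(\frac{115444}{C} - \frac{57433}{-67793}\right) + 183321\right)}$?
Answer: $\frac{\sqrt{15174408183038693970}}{16603122} \approx 234.62$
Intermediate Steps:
$\sqrt{-128276 + \left(\left(\frac{115444}{C} - \frac{57433}{-67793}\right) + 183321\right)} = \sqrt{-128276 + \left(\left(\frac{115444}{118536} - \frac{57433}{-67793}\right) + 183321\right)} = \sqrt{-128276 + \left(\left(115444 \cdot \frac{1}{118536} - - \frac{57433}{67793}\right) + 183321\right)} = \sqrt{-128276 + \left(\left(\frac{28861}{29634} + \frac{57433}{67793}\right) + 183321\right)} = \sqrt{-128276 + \left(\frac{30235895}{16603122} + 183321\right)} = \sqrt{-128276 + \frac{3043731164057}{16603122}} = \sqrt{\frac{913949086385}{16603122}} = \frac{\sqrt{15174408183038693970}}{16603122}$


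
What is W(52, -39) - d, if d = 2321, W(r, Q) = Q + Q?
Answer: -2399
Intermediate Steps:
W(r, Q) = 2*Q
W(52, -39) - d = 2*(-39) - 1*2321 = -78 - 2321 = -2399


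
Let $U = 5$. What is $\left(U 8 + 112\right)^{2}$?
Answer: $23104$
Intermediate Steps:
$\left(U 8 + 112\right)^{2} = \left(5 \cdot 8 + 112\right)^{2} = \left(40 + 112\right)^{2} = 152^{2} = 23104$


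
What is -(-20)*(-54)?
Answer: -1080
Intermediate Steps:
-(-20)*(-54) = -1*1080 = -1080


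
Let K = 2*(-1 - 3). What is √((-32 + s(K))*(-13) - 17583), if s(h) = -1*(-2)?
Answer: I*√17193 ≈ 131.12*I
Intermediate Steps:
K = -8 (K = 2*(-4) = -8)
s(h) = 2
√((-32 + s(K))*(-13) - 17583) = √((-32 + 2)*(-13) - 17583) = √(-30*(-13) - 17583) = √(390 - 17583) = √(-17193) = I*√17193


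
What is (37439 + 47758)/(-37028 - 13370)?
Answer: -85197/50398 ≈ -1.6905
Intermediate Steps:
(37439 + 47758)/(-37028 - 13370) = 85197/(-50398) = 85197*(-1/50398) = -85197/50398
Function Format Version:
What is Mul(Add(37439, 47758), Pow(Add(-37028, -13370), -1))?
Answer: Rational(-85197, 50398) ≈ -1.6905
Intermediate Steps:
Mul(Add(37439, 47758), Pow(Add(-37028, -13370), -1)) = Mul(85197, Pow(-50398, -1)) = Mul(85197, Rational(-1, 50398)) = Rational(-85197, 50398)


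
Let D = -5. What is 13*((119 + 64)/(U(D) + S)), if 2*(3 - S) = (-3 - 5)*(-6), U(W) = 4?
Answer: -2379/17 ≈ -139.94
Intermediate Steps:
S = -21 (S = 3 - (-3 - 5)*(-6)/2 = 3 - (-4)*(-6) = 3 - 1/2*48 = 3 - 24 = -21)
13*((119 + 64)/(U(D) + S)) = 13*((119 + 64)/(4 - 21)) = 13*(183/(-17)) = 13*(183*(-1/17)) = 13*(-183/17) = -2379/17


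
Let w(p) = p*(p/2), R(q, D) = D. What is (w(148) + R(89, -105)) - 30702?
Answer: -19855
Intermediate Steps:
w(p) = p**2/2 (w(p) = p*(p*(1/2)) = p*(p/2) = p**2/2)
(w(148) + R(89, -105)) - 30702 = ((1/2)*148**2 - 105) - 30702 = ((1/2)*21904 - 105) - 30702 = (10952 - 105) - 30702 = 10847 - 30702 = -19855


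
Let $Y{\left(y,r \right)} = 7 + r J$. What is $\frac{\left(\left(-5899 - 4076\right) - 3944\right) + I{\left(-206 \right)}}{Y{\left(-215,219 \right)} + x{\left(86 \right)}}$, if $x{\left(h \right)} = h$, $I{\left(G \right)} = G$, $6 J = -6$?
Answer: $\frac{14125}{126} \approx 112.1$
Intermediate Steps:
$J = -1$ ($J = \frac{1}{6} \left(-6\right) = -1$)
$Y{\left(y,r \right)} = 7 - r$ ($Y{\left(y,r \right)} = 7 + r \left(-1\right) = 7 - r$)
$\frac{\left(\left(-5899 - 4076\right) - 3944\right) + I{\left(-206 \right)}}{Y{\left(-215,219 \right)} + x{\left(86 \right)}} = \frac{\left(\left(-5899 - 4076\right) - 3944\right) - 206}{\left(7 - 219\right) + 86} = \frac{\left(-9975 - 3944\right) - 206}{\left(7 - 219\right) + 86} = \frac{-13919 - 206}{-212 + 86} = - \frac{14125}{-126} = \left(-14125\right) \left(- \frac{1}{126}\right) = \frac{14125}{126}$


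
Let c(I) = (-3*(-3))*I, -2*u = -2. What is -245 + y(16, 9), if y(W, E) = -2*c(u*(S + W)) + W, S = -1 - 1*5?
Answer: -409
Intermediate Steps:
u = 1 (u = -1/2*(-2) = 1)
S = -6 (S = -1 - 5 = -6)
c(I) = 9*I
y(W, E) = 108 - 17*W (y(W, E) = -18*1*(-6 + W) + W = -18*(-6 + W) + W = -2*(-54 + 9*W) + W = (108 - 18*W) + W = 108 - 17*W)
-245 + y(16, 9) = -245 + (108 - 17*16) = -245 + (108 - 272) = -245 - 164 = -409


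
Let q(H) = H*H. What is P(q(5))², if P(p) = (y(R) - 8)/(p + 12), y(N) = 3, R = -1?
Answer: 25/1369 ≈ 0.018261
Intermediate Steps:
q(H) = H²
P(p) = -5/(12 + p) (P(p) = (3 - 8)/(p + 12) = -5/(12 + p))
P(q(5))² = (-5/(12 + 5²))² = (-5/(12 + 25))² = (-5/37)² = 25/1369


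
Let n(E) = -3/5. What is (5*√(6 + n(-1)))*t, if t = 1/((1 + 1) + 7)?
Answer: √15/3 ≈ 1.2910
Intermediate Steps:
n(E) = -⅗ (n(E) = -3*⅕ = -⅗)
t = ⅑ (t = 1/(2 + 7) = 1/9 = ⅑ ≈ 0.11111)
(5*√(6 + n(-1)))*t = (5*√(6 - ⅗))*(⅑) = (5*√(27/5))*(⅑) = (5*(3*√15/5))*(⅑) = (3*√15)*(⅑) = √15/3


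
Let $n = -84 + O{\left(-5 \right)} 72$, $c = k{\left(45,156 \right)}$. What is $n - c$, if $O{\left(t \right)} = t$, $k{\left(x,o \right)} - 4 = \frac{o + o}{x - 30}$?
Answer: $- \frac{2344}{5} \approx -468.8$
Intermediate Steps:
$k{\left(x,o \right)} = 4 + \frac{2 o}{-30 + x}$ ($k{\left(x,o \right)} = 4 + \frac{o + o}{x - 30} = 4 + \frac{2 o}{-30 + x}$)
$c = \frac{124}{5}$ ($c = \frac{2 \left(-60 + 156 + 2 \cdot 45\right)}{-30 + 45} = \frac{2 \left(-60 + 156 + 90\right)}{15} = 2 \cdot \frac{1}{15} \cdot 186 = \frac{124}{5} \approx 24.8$)
$n = -444$ ($n = -84 - 360 = -444$)
$n - c = -444 - \frac{124}{5} = - \frac{2344}{5}$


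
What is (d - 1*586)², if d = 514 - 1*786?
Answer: 736164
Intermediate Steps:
d = -272 (d = 514 - 786 = -272)
(d - 1*586)² = (-272 - 1*586)² = (-272 - 586)² = (-858)² = 736164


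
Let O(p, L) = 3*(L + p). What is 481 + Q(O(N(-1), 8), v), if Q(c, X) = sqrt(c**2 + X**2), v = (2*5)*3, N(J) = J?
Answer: 481 + 3*sqrt(149) ≈ 517.62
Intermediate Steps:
v = 30 (v = 10*3 = 30)
O(p, L) = 3*L + 3*p
Q(c, X) = sqrt(X**2 + c**2)
481 + Q(O(N(-1), 8), v) = 481 + sqrt(30**2 + (3*8 + 3*(-1))**2) = 481 + sqrt(900 + (24 - 3)**2) = 481 + sqrt(900 + 21**2) = 481 + sqrt(900 + 441) = 481 + sqrt(1341) = 481 + 3*sqrt(149)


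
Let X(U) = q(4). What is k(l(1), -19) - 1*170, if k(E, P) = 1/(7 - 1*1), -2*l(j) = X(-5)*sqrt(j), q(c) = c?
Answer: -1019/6 ≈ -169.83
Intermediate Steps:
X(U) = 4
l(j) = -2*sqrt(j)
k(E, P) = 1/6 (k(E, P) = 1/(7 - 1) = 1/6)
k(l(1), -19) - 1*170 = 1/6 - 1*170 = 1/6 - 170 = -1019/6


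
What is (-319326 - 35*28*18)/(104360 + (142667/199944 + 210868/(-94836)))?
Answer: -76065618461616/23557549088315 ≈ -3.2289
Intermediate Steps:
(-319326 - 35*28*18)/(104360 + (142667/199944 + 210868/(-94836))) = (-319326 - 980*18)/(104360 + (142667*(1/199944) + 210868*(-1/94836))) = (-319326 - 17640)/(104360 + (142667/199944 - 7531/3387)) = -336966/(104360 - 340855045/225736776) = -336966/23557549088315/225736776 = -336966*225736776/23557549088315 = -76065618461616/23557549088315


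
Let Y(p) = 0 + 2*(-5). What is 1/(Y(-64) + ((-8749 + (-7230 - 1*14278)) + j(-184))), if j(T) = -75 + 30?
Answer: -1/30312 ≈ -3.2990e-5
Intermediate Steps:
j(T) = -45
Y(p) = -10 (Y(p) = 0 - 10 = -10)
1/(Y(-64) + ((-8749 + (-7230 - 1*14278)) + j(-184))) = 1/(-10 + ((-8749 + (-7230 - 1*14278)) - 45)) = 1/(-10 + ((-8749 + (-7230 - 14278)) - 45)) = 1/(-10 + ((-8749 - 21508) - 45)) = 1/(-10 + (-30257 - 45)) = 1/(-10 - 30302) = 1/(-30312) = -1/30312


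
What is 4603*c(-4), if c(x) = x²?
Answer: 73648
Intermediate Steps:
4603*c(-4) = 4603*(-4)² = 4603*16 = 73648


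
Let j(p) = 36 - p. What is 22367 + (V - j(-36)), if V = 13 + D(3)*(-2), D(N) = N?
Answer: 22302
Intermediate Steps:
V = 7 (V = 13 + 3*(-2) = 13 - 6 = 7)
22367 + (V - j(-36)) = 22367 + (7 - (36 - 1*(-36))) = 22367 + (7 - (36 + 36)) = 22367 + (7 - 1*72) = 22367 + (7 - 72) = 22367 - 65 = 22302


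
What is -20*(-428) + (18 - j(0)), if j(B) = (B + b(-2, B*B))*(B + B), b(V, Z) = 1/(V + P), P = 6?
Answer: 8578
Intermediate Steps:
b(V, Z) = 1/(6 + V) (b(V, Z) = 1/(V + 6) = 1/(6 + V))
j(B) = 2*B*(1/4 + B) (j(B) = (B + 1/(6 - 2))*(B + B) = (B + 1/4)*(2*B) = (1/4 + B)*(2*B) = 2*B*(1/4 + B))
-20*(-428) + (18 - j(0)) = -20*(-428) + (18 - 0*(1 + 4*0)/2) = 8560 + (18 - 0*(1 + 0)/2) = 8560 + (18 - 0/2) = 8560 + (18 - 1*0) = 8560 + (18 + 0) = 8560 + 18 = 8578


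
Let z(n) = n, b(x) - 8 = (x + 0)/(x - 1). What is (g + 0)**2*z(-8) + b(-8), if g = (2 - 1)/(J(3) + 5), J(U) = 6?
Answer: 9608/1089 ≈ 8.8228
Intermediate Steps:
b(x) = 8 + x/(-1 + x) (b(x) = 8 + (x + 0)/(x - 1) = 8 + x/(-1 + x))
g = 1/11 (g = (2 - 1)/(6 + 5) = 1/11 ≈ 0.090909)
(g + 0)**2*z(-8) + b(-8) = (1/11 + 0)**2*(-8) + (-8 + 9*(-8))/(-1 - 8) = (1/11)**2*(-8) + (-8 - 72)/(-9) = (1/121)*(-8) - 1/9*(-80) = -8/121 + 80/9 = 9608/1089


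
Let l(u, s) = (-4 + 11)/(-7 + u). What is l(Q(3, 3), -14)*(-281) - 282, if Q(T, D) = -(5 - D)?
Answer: -571/9 ≈ -63.444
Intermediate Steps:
Q(T, D) = -5 + D
l(u, s) = 7/(-7 + u)
l(Q(3, 3), -14)*(-281) - 282 = (7/(-7 + (-5 + 3)))*(-281) - 282 = (7/(-7 - 2))*(-281) - 282 = (7/(-9))*(-281) - 282 = (7*(-1/9))*(-281) - 282 = -7/9*(-281) - 282 = 1967/9 - 282 = -571/9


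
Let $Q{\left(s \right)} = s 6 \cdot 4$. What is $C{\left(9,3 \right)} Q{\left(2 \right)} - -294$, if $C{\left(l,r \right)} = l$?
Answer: $726$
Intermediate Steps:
$Q{\left(s \right)} = 24 s$ ($Q{\left(s \right)} = 6 s 4 = 24 s$)
$C{\left(9,3 \right)} Q{\left(2 \right)} - -294 = 9 \cdot 24 \cdot 2 - -294 = 9 \cdot 48 + 294 = 432 + 294 = 726$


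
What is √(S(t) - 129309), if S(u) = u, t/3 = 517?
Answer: I*√127758 ≈ 357.43*I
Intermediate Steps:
t = 1551 (t = 3*517 = 1551)
√(S(t) - 129309) = √(1551 - 129309) = √(-127758) = I*√127758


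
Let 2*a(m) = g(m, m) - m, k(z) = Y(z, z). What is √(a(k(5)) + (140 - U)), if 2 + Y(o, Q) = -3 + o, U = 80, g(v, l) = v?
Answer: 2*√15 ≈ 7.7460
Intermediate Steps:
Y(o, Q) = -5 + o (Y(o, Q) = -2 + (-3 + o) = -5 + o)
k(z) = -5 + z
a(m) = 0 (a(m) = (m - m)/2 = (½)*0 = 0)
√(a(k(5)) + (140 - U)) = √(0 + (140 - 1*80)) = √(0 + (140 - 80)) = √(0 + 60) = √60 = 2*√15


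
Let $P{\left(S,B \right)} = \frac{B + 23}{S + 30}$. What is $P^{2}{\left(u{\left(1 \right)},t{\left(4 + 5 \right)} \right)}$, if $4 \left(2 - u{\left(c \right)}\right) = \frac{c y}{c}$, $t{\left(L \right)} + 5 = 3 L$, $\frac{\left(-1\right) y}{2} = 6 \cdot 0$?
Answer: $\frac{2025}{1024} \approx 1.9775$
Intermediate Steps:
$y = 0$ ($y = - 2 \cdot 6 \cdot 0 = \left(-2\right) 0 = 0$)
$t{\left(L \right)} = -5 + 3 L$
$u{\left(c \right)} = 2$ ($u{\left(c \right)} = 2 - \frac{c 0 \frac{1}{c}}{4} = 2 - \frac{0 \frac{1}{c}}{4} = 2 - 0 = 2 + 0 = 2$)
$P{\left(S,B \right)} = \frac{23 + B}{30 + S}$
$P^{2}{\left(u{\left(1 \right)},t{\left(4 + 5 \right)} \right)} = \left(\frac{23 - \left(5 - 3 \left(4 + 5\right)\right)}{30 + 2}\right)^{2} = \left(\frac{23 + \left(-5 + 3 \cdot 9\right)}{32}\right)^{2} = \left(\frac{23 + \left(-5 + 27\right)}{32}\right)^{2} = \left(\frac{23 + 22}{32}\right)^{2} = \left(\frac{1}{32} \cdot 45\right)^{2} = \left(\frac{45}{32}\right)^{2} = \frac{2025}{1024}$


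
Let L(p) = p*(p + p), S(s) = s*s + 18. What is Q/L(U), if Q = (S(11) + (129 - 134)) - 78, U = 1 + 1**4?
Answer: 7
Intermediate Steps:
U = 2 (U = 1 + 1 = 2)
S(s) = 18 + s**2 (S(s) = s**2 + 18 = 18 + s**2)
L(p) = 2*p**2 (L(p) = p*(2*p) = 2*p**2)
Q = 56 (Q = ((18 + 11**2) + (129 - 134)) - 78 = ((18 + 121) - 5) - 78 = (139 - 5) - 78 = 134 - 78 = 56)
Q/L(U) = 56/((2*2**2)) = 56/((2*4)) = 56/8 = 56*(1/8) = 7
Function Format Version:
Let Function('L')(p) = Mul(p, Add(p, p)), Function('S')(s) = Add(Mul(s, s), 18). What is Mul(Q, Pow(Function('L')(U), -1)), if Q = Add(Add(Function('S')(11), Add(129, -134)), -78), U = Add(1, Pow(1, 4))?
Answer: 7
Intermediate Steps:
U = 2 (U = Add(1, 1) = 2)
Function('S')(s) = Add(18, Pow(s, 2)) (Function('S')(s) = Add(Pow(s, 2), 18) = Add(18, Pow(s, 2)))
Function('L')(p) = Mul(2, Pow(p, 2)) (Function('L')(p) = Mul(p, Mul(2, p)) = Mul(2, Pow(p, 2)))
Q = 56 (Q = Add(Add(Add(18, Pow(11, 2)), Add(129, -134)), -78) = Add(Add(Add(18, 121), -5), -78) = Add(Add(139, -5), -78) = Add(134, -78) = 56)
Mul(Q, Pow(Function('L')(U), -1)) = Mul(56, Pow(Mul(2, Pow(2, 2)), -1)) = Mul(56, Pow(Mul(2, 4), -1)) = Mul(56, Pow(8, -1)) = Mul(56, Rational(1, 8)) = 7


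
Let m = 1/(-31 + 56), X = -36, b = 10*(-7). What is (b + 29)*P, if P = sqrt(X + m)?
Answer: -41*I*sqrt(899)/5 ≈ -245.86*I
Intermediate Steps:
b = -70
m = 1/25 ≈ 0.040000
P = I*sqrt(899)/5 (P = sqrt(-36 + 1/25) = sqrt(-899/25) = I*sqrt(899)/5 ≈ 5.9967*I)
(b + 29)*P = (-70 + 29)*(I*sqrt(899)/5) = -41*I*sqrt(899)/5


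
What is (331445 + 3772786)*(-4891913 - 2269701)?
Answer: -29392918188834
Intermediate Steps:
(331445 + 3772786)*(-4891913 - 2269701) = 4104231*(-7161614) = -29392918188834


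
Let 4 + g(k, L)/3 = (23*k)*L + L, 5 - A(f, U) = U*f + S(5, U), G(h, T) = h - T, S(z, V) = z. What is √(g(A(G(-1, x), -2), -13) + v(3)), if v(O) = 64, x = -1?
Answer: √13 ≈ 3.6056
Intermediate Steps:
A(f, U) = -U*f (A(f, U) = 5 - (U*f + 5) = 5 - (5 + U*f) = 5 + (-5 - U*f) = -U*f)
g(k, L) = -12 + 3*L + 69*L*k (g(k, L) = -12 + 3*((23*k)*L + L) = -12 + 3*(23*L*k + L) = -12 + 3*(L + 23*L*k) = -12 + (3*L + 69*L*k) = -12 + 3*L + 69*L*k)
√(g(A(G(-1, x), -2), -13) + v(3)) = √((-12 + 3*(-13) + 69*(-13)*(-1*(-2)*(-1 - 1*(-1)))) + 64) = √((-12 - 39 + 69*(-13)*(-1*(-2)*(-1 + 1))) + 64) = √((-12 - 39 + 69*(-13)*(-1*(-2)*0)) + 64) = √((-12 - 39 + 69*(-13)*0) + 64) = √((-12 - 39 + 0) + 64) = √(-51 + 64) = √13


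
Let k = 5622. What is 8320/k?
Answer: 4160/2811 ≈ 1.4799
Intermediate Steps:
8320/k = 8320/5622 = 8320*(1/5622) = 4160/2811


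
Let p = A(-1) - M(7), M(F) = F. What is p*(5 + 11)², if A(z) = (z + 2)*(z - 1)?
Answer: -2304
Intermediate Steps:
A(z) = (-1 + z)*(2 + z) (A(z) = (2 + z)*(-1 + z) = (-1 + z)*(2 + z))
p = -9 (p = (-2 - 1 + (-1)²) - 1*7 = (-2 - 1 + 1) - 7 = -2 - 7 = -9)
p*(5 + 11)² = -9*(5 + 11)² = -9*16² = -9*256 = -2304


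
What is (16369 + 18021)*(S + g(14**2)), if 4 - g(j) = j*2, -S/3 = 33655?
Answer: -3485529670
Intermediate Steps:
S = -100965 (S = -3*33655 = -100965)
g(j) = 4 - 2*j (g(j) = 4 - j*2 = 4 - 2*j)
(16369 + 18021)*(S + g(14**2)) = (16369 + 18021)*(-100965 + (4 - 2*14**2)) = 34390*(-100965 + (4 - 2*196)) = 34390*(-100965 + (4 - 392)) = 34390*(-100965 - 388) = 34390*(-101353) = -3485529670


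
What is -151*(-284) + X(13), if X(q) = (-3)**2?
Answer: 42893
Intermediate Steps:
X(q) = 9
-151*(-284) + X(13) = -151*(-284) + 9 = 42884 + 9 = 42893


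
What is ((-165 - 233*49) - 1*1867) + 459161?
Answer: 445712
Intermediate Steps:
((-165 - 233*49) - 1*1867) + 459161 = ((-165 - 11417) - 1867) + 459161 = (-11582 - 1867) + 459161 = -13449 + 459161 = 445712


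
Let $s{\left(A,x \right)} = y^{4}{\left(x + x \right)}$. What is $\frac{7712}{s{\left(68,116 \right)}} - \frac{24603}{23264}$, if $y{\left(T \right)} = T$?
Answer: $- \frac{69604762565}{65816740736} \approx -1.0576$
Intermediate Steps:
$s{\left(A,x \right)} = 16 x^{4}$ ($s{\left(A,x \right)} = \left(x + x\right)^{4} = \left(2 x\right)^{4} = 16 x^{4}$)
$\frac{7712}{s{\left(68,116 \right)}} - \frac{24603}{23264} = \frac{7712}{16 \cdot 116^{4}} - \frac{24603}{23264} = \frac{7712}{16 \cdot 181063936} - \frac{24603}{23264} = \frac{7712}{2897022976} - \frac{24603}{23264} = 7712 \cdot \frac{1}{2897022976} - \frac{24603}{23264} = \frac{241}{90531968} - \frac{24603}{23264} = - \frac{69604762565}{65816740736}$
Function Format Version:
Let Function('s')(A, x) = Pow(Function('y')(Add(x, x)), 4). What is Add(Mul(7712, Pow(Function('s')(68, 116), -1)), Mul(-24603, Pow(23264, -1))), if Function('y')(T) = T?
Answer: Rational(-69604762565, 65816740736) ≈ -1.0576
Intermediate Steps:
Function('s')(A, x) = Mul(16, Pow(x, 4)) (Function('s')(A, x) = Pow(Add(x, x), 4) = Pow(Mul(2, x), 4) = Mul(16, Pow(x, 4)))
Add(Mul(7712, Pow(Function('s')(68, 116), -1)), Mul(-24603, Pow(23264, -1))) = Add(Mul(7712, Pow(Mul(16, Pow(116, 4)), -1)), Mul(-24603, Pow(23264, -1))) = Add(Mul(7712, Pow(Mul(16, 181063936), -1)), Mul(-24603, Rational(1, 23264))) = Add(Mul(7712, Pow(2897022976, -1)), Rational(-24603, 23264)) = Add(Mul(7712, Rational(1, 2897022976)), Rational(-24603, 23264)) = Add(Rational(241, 90531968), Rational(-24603, 23264)) = Rational(-69604762565, 65816740736)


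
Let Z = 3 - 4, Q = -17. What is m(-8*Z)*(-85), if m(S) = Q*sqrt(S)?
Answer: 2890*sqrt(2) ≈ 4087.1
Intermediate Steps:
Z = -1
m(S) = -17*sqrt(S)
m(-8*Z)*(-85) = -17*2*sqrt(2)*(-85) = -34*sqrt(2)*(-85) = 2890*sqrt(2)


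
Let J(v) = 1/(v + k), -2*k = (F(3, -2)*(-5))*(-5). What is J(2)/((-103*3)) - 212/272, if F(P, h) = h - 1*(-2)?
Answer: -16411/21012 ≈ -0.78103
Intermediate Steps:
F(P, h) = 2 + h (F(P, h) = h + 2 = 2 + h)
k = 0 (k = -(2 - 2)*(-5)*(-5)/2 = -0*(-5)*(-5)/2 = -0*(-5) = -½*0 = 0)
J(v) = 1/v (J(v) = 1/(v + 0) = 1/v)
J(2)/((-103*3)) - 212/272 = 1/(2*((-103*3))) - 212/272 = (½)/(-309) - 212*1/272 = (½)*(-1/309) - 53/68 = -1/618 - 53/68 = -16411/21012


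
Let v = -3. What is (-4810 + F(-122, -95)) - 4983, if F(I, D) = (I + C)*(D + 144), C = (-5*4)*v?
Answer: -12831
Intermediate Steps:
C = 60 (C = -5*4*(-3) = -20*(-3) = 60)
F(I, D) = (60 + I)*(144 + D) (F(I, D) = (I + 60)*(D + 144) = (60 + I)*(144 + D))
(-4810 + F(-122, -95)) - 4983 = (-4810 + (8640 + 60*(-95) + 144*(-122) - 95*(-122))) - 4983 = (-4810 + (8640 - 5700 - 17568 + 11590)) - 4983 = (-4810 - 3038) - 4983 = -7848 - 4983 = -12831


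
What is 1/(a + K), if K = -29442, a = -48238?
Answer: -1/77680 ≈ -1.2873e-5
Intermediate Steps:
1/(a + K) = 1/(-48238 - 29442) = 1/(-77680) = -1/77680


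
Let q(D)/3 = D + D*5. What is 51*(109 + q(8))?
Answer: 12903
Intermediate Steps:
q(D) = 18*D (q(D) = 3*(D + D*5) = 3*(D + 5*D) = 3*(6*D) = 18*D)
51*(109 + q(8)) = 51*(109 + 18*8) = 51*(109 + 144) = 51*253 = 12903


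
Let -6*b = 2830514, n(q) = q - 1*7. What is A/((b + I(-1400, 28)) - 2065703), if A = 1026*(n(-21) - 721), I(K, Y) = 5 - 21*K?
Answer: 2305422/7524151 ≈ 0.30640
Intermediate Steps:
n(q) = -7 + q (n(q) = q - 7 = -7 + q)
b = -1415257/3 (b = -⅙*2830514 = -1415257/3 ≈ -4.7175e+5)
A = -768474 (A = 1026*((-7 - 21) - 721) = 1026*(-28 - 721) = 1026*(-749) = -768474)
A/((b + I(-1400, 28)) - 2065703) = -768474/((-1415257/3 + (5 - 21*(-1400))) - 2065703) = -768474/((-1415257/3 + (5 + 29400)) - 2065703) = -768474/((-1415257/3 + 29405) - 2065703) = -768474/(-1327042/3 - 2065703) = -768474/(-7524151/3) = -768474*(-3/7524151) = 2305422/7524151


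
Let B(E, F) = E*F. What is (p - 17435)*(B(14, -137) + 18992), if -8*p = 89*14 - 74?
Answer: -300186531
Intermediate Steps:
p = -293/2 (p = -(89*14 - 74)/8 = -(1246 - 74)/8 = -⅛*1172 = -293/2 ≈ -146.50)
(p - 17435)*(B(14, -137) + 18992) = (-293/2 - 17435)*(14*(-137) + 18992) = -35163*(-1918 + 18992)/2 = -35163/2*17074 = -300186531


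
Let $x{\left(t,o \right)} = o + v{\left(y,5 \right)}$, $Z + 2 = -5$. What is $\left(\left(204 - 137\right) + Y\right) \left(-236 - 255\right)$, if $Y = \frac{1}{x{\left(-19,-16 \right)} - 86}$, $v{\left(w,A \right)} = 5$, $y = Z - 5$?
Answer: $- \frac{3190518}{97} \approx -32892.0$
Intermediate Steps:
$Z = -7$ ($Z = -2 - 5 = -7$)
$y = -12$ ($y = -7 - 5 = -12$)
$x{\left(t,o \right)} = 5 + o$ ($x{\left(t,o \right)} = o + 5 = 5 + o$)
$Y = - \frac{1}{97}$ ($Y = \frac{1}{\left(5 - 16\right) - 86} = \frac{1}{-11 - 86} = \frac{1}{-97} = - \frac{1}{97} \approx -0.010309$)
$\left(\left(204 - 137\right) + Y\right) \left(-236 - 255\right) = \left(\left(204 - 137\right) - \frac{1}{97}\right) \left(-236 - 255\right) = \left(67 - \frac{1}{97}\right) \left(-491\right) = \frac{6498}{97} \left(-491\right) = - \frac{3190518}{97}$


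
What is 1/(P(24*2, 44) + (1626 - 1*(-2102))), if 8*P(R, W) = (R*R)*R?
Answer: 1/17552 ≈ 5.6974e-5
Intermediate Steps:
P(R, W) = R³/8 (P(R, W) = ((R*R)*R)/8 = (R²*R)/8 = R³/8)
1/(P(24*2, 44) + (1626 - 1*(-2102))) = 1/((24*2)³/8 + (1626 - 1*(-2102))) = 1/((⅛)*48³ + (1626 + 2102)) = 1/((⅛)*110592 + 3728) = 1/(13824 + 3728) = 1/17552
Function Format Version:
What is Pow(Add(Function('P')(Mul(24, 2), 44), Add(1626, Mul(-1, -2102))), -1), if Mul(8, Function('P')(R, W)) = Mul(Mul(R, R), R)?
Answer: Rational(1, 17552) ≈ 5.6974e-5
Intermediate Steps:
Function('P')(R, W) = Mul(Rational(1, 8), Pow(R, 3)) (Function('P')(R, W) = Mul(Rational(1, 8), Mul(Mul(R, R), R)) = Mul(Rational(1, 8), Mul(Pow(R, 2), R)) = Mul(Rational(1, 8), Pow(R, 3)))
Pow(Add(Function('P')(Mul(24, 2), 44), Add(1626, Mul(-1, -2102))), -1) = Pow(Add(Mul(Rational(1, 8), Pow(Mul(24, 2), 3)), Add(1626, Mul(-1, -2102))), -1) = Pow(Add(Mul(Rational(1, 8), Pow(48, 3)), Add(1626, 2102)), -1) = Pow(Add(Mul(Rational(1, 8), 110592), 3728), -1) = Pow(Add(13824, 3728), -1) = Pow(17552, -1) = Rational(1, 17552)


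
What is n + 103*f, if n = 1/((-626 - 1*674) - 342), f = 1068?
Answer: 180626567/1642 ≈ 1.1000e+5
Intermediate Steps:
n = -1/1642 (n = 1/((-626 - 674) - 342) = 1/(-1300 - 342) = 1/(-1642) = -1/1642 ≈ -0.00060901)
n + 103*f = -1/1642 + 103*1068 = -1/1642 + 110004 = 180626567/1642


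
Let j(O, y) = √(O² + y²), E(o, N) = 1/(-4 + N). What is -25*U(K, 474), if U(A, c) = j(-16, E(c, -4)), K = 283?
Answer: -25*√16385/8 ≈ -400.01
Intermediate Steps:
U(A, c) = √16385/8 (U(A, c) = √((-16)² + (1/(-4 - 4))²) = √(256 + (1/(-8))²) = √(256 + (-⅛)²) = √(256 + 1/64) = √(16385/64) = √16385/8)
-25*U(K, 474) = -25*√16385/8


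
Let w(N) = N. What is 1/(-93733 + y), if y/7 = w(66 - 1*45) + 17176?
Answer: 1/26646 ≈ 3.7529e-5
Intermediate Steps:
y = 120379 (y = 7*((66 - 1*45) + 17176) = 7*((66 - 45) + 17176) = 7*(21 + 17176) = 7*17197 = 120379)
1/(-93733 + y) = 1/(-93733 + 120379) = 1/26646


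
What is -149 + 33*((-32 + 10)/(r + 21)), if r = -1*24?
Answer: 93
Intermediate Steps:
r = -24
-149 + 33*((-32 + 10)/(r + 21)) = -149 + 33*((-32 + 10)/(-24 + 21)) = -149 + 33*(-22/(-3)) = -149 + 33*(-22*(-⅓)) = -149 + 33*(22/3) = -149 + 242 = 93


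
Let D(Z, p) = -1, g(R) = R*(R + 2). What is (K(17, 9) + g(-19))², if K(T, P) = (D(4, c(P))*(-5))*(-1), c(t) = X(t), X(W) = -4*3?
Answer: 101124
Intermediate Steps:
X(W) = -12
c(t) = -12
g(R) = R*(2 + R)
K(T, P) = -5 (K(T, P) = -1*(-5)*(-1) = 5*(-1) = -5)
(K(17, 9) + g(-19))² = (-5 - 19*(2 - 19))² = (-5 - 19*(-17))² = (-5 + 323)² = 318² = 101124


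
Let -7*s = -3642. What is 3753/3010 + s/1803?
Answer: 2777573/1809010 ≈ 1.5354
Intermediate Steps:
s = 3642/7 (s = -⅐*(-3642) = 3642/7 ≈ 520.29)
3753/3010 + s/1803 = 3753/3010 + (3642/7)/1803 = 3753*(1/3010) + (3642/7)*(1/1803) = 3753/3010 + 1214/4207 = 2777573/1809010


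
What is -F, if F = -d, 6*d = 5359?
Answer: 5359/6 ≈ 893.17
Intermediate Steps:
d = 5359/6 (d = (⅙)*5359 = 5359/6 ≈ 893.17)
F = -5359/6 (F = -1*5359/6 = -5359/6 ≈ -893.17)
-F = -1*(-5359/6) = 5359/6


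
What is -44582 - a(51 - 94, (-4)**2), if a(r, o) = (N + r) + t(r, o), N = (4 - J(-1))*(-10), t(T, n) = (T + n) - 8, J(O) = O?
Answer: -44454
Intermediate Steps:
t(T, n) = -8 + T + n
N = -50 (N = (4 - 1*(-1))*(-10) = (4 + 1)*(-10) = 5*(-10) = -50)
a(r, o) = -58 + o + 2*r (a(r, o) = (-50 + r) + (-8 + r + o) = (-50 + r) + (-8 + o + r) = -58 + o + 2*r)
-44582 - a(51 - 94, (-4)**2) = -44582 - (-58 + (-4)**2 + 2*(51 - 94)) = -44582 - (-58 + 16 + 2*(-43)) = -44582 - (-58 + 16 - 86) = -44582 - 1*(-128) = -44582 + 128 = -44454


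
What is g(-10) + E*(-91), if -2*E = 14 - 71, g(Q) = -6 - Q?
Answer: -5179/2 ≈ -2589.5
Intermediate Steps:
E = 57/2 (E = -(14 - 71)/2 = -½*(-57) = 57/2 ≈ 28.500)
g(-10) + E*(-91) = (-6 - 1*(-10)) + (57/2)*(-91) = (-6 + 10) - 5187/2 = 4 - 5187/2 = -5179/2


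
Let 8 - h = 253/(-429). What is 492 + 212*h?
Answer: 90208/39 ≈ 2313.0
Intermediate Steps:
h = 335/39 (h = 8 - 253/(-429) = 8 - 253*(-1)/429 = 8 - 1*(-23/39) = 8 + 23/39 = 335/39 ≈ 8.5897)
492 + 212*h = 492 + 212*(335/39) = 492 + 71020/39 = 90208/39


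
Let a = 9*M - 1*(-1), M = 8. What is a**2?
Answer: 5329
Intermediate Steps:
a = 73 (a = 9*8 - 1*(-1) = 72 + 1 = 73)
a**2 = 73**2 = 5329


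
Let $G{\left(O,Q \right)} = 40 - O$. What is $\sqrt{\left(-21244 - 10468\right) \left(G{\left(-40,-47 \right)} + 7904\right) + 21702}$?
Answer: $i \sqrt{253166906} \approx 15911.0 i$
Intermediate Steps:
$\sqrt{\left(-21244 - 10468\right) \left(G{\left(-40,-47 \right)} + 7904\right) + 21702} = \sqrt{\left(-21244 - 10468\right) \left(\left(40 - -40\right) + 7904\right) + 21702} = \sqrt{- 31712 \left(\left(40 + 40\right) + 7904\right) + 21702} = \sqrt{- 31712 \left(80 + 7904\right) + 21702} = \sqrt{\left(-31712\right) 7984 + 21702} = \sqrt{-253188608 + 21702} = \sqrt{-253166906} = i \sqrt{253166906}$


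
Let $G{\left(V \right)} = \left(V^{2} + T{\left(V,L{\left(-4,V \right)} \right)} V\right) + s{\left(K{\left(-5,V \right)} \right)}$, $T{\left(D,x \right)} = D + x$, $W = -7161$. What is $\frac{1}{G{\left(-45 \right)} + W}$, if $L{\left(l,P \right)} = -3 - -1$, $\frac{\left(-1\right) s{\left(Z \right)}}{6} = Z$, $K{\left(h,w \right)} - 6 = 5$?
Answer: $- \frac{1}{3087} \approx -0.00032394$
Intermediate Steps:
$K{\left(h,w \right)} = 11$ ($K{\left(h,w \right)} = 6 + 5 = 11$)
$s{\left(Z \right)} = - 6 Z$
$L{\left(l,P \right)} = -2$ ($L{\left(l,P \right)} = -3 + 1 = -2$)
$G{\left(V \right)} = -66 + V^{2} + V \left(-2 + V\right)$ ($G{\left(V \right)} = \left(V^{2} + \left(V - 2\right) V\right) - 66 = \left(V^{2} + \left(-2 + V\right) V\right) - 66 = \left(V^{2} + V \left(-2 + V\right)\right) - 66 = -66 + V^{2} + V \left(-2 + V\right)$)
$\frac{1}{G{\left(-45 \right)} + W} = \frac{1}{\left(-66 - -90 + 2 \left(-45\right)^{2}\right) - 7161} = \frac{1}{\left(-66 + 90 + 2 \cdot 2025\right) - 7161} = \frac{1}{\left(-66 + 90 + 4050\right) - 7161} = \frac{1}{4074 - 7161} = \frac{1}{-3087} = - \frac{1}{3087}$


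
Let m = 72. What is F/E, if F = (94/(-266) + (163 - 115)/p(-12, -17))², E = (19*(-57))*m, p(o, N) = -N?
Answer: -31192225/398622747096 ≈ -7.8250e-5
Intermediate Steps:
E = -77976 (E = (19*(-57))*72 = -1083*72 = -77976)
F = 31192225/5112121 (F = (94/(-266) + (163 - 115)/((-1*(-17))))² = (94*(-1/266) + 48/17)² = (-47/133 + 48*(1/17))² = (-47/133 + 48/17)² = (5585/2261)² = 31192225/5112121 ≈ 6.1016)
F/E = (31192225/5112121)/(-77976) = (31192225/5112121)*(-1/77976) = -31192225/398622747096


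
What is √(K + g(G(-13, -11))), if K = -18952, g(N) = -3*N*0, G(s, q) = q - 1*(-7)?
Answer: 2*I*√4738 ≈ 137.67*I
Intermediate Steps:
G(s, q) = 7 + q (G(s, q) = q + 7 = 7 + q)
g(N) = 0
√(K + g(G(-13, -11))) = √(-18952 + 0) = √(-18952) = 2*I*√4738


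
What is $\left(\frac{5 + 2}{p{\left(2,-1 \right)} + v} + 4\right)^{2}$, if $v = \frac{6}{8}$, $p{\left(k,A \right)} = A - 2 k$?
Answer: $\frac{1600}{289} \approx 5.5363$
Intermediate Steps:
$v = \frac{3}{4}$ ($v = 6 \cdot \frac{1}{8} = \frac{3}{4} \approx 0.75$)
$\left(\frac{5 + 2}{p{\left(2,-1 \right)} + v} + 4\right)^{2} = \left(\frac{5 + 2}{\left(-1 - 4\right) + \frac{3}{4}} + 4\right)^{2} = \left(\frac{7}{\left(-1 - 4\right) + \frac{3}{4}} + 4\right)^{2} = \left(\frac{7}{-5 + \frac{3}{4}} + 4\right)^{2} = \left(\frac{7}{- \frac{17}{4}} + 4\right)^{2} = \left(7 \left(- \frac{4}{17}\right) + 4\right)^{2} = \left(- \frac{28}{17} + 4\right)^{2} = \left(\frac{40}{17}\right)^{2} = \frac{1600}{289}$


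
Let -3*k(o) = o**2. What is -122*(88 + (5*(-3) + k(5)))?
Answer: -23668/3 ≈ -7889.3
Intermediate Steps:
k(o) = -o**2/3
-122*(88 + (5*(-3) + k(5))) = -122*(88 + (5*(-3) - 1/3*5**2)) = -122*(88 + (-15 - 1/3*25)) = -122*(88 + (-15 - 25/3)) = -122*(88 - 70/3) = -122*194/3 = -23668/3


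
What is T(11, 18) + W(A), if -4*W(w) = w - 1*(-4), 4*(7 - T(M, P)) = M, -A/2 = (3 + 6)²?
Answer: 175/4 ≈ 43.750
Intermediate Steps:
A = -162 (A = -2*(3 + 6)² = -2*9² = -2*81 = -162)
T(M, P) = 7 - M/4
W(w) = -1 - w/4 (W(w) = -(w - 1*(-4))/4 = -(w + 4)/4 = -(4 + w)/4 = -1 - w/4)
T(11, 18) + W(A) = (7 - ¼*11) + (-1 - ¼*(-162)) = (7 - 11/4) + (-1 + 81/2) = 17/4 + 79/2 = 175/4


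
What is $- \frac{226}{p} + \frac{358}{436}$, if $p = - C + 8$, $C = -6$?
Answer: $- \frac{23381}{1526} \approx -15.322$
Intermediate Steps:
$p = 14$ ($p = \left(-1\right) \left(-6\right) + 8 = 6 + 8 = 14$)
$- \frac{226}{p} + \frac{358}{436} = - \frac{226}{14} + \frac{358}{436} = \left(-226\right) \frac{1}{14} + 358 \cdot \frac{1}{436} = - \frac{113}{7} + \frac{179}{218} = - \frac{23381}{1526}$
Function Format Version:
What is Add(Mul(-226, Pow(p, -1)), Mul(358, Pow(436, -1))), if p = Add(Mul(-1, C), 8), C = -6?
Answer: Rational(-23381, 1526) ≈ -15.322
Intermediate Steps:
p = 14 (p = Add(Mul(-1, -6), 8) = Add(6, 8) = 14)
Add(Mul(-226, Pow(p, -1)), Mul(358, Pow(436, -1))) = Add(Mul(-226, Pow(14, -1)), Mul(358, Pow(436, -1))) = Add(Mul(-226, Rational(1, 14)), Mul(358, Rational(1, 436))) = Add(Rational(-113, 7), Rational(179, 218)) = Rational(-23381, 1526)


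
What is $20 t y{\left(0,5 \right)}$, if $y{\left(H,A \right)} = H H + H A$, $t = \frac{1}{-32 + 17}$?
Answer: $0$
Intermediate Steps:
$t = - \frac{1}{15}$ ($t = \frac{1}{-15} = - \frac{1}{15} \approx -0.066667$)
$y{\left(H,A \right)} = H^{2} + A H$
$20 t y{\left(0,5 \right)} = 20 \left(- \frac{1}{15}\right) 0 \left(5 + 0\right) = - \frac{4 \cdot 0 \cdot 5}{3} = \left(- \frac{4}{3}\right) 0 = 0$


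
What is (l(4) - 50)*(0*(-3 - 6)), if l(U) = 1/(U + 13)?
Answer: 0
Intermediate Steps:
l(U) = 1/(13 + U)
(l(4) - 50)*(0*(-3 - 6)) = (1/(13 + 4) - 50)*(0*(-3 - 6)) = (1/17 - 50)*(0*(-9)) = (1/17 - 50)*0 = -849/17*0 = 0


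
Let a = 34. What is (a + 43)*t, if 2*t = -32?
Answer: -1232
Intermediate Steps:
t = -16 (t = (½)*(-32) = -16)
(a + 43)*t = (34 + 43)*(-16) = 77*(-16) = -1232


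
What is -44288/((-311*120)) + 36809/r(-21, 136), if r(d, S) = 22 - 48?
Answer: -171570049/121290 ≈ -1414.5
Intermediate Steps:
r(d, S) = -26
-44288/((-311*120)) + 36809/r(-21, 136) = -44288/((-311*120)) + 36809/(-26) = -44288/(-37320) + 36809*(-1/26) = -44288*(-1/37320) - 36809/26 = 5536/4665 - 36809/26 = -171570049/121290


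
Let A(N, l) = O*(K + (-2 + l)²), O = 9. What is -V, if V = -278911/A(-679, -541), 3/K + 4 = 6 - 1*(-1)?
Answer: 278911/2653650 ≈ 0.10510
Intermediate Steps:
K = 1 (K = 3/(-4 + (6 - 1*(-1))) = 3/(-4 + (6 + 1)) = 3/(-4 + 7) = 3/3 = 3*(⅓) = 1)
A(N, l) = 9 + 9*(-2 + l)² (A(N, l) = 9*(1 + (-2 + l)²) = 9 + 9*(-2 + l)²)
V = -278911/2653650 (V = -278911/(9 + 9*(-2 - 541)²) = -278911/(9 + 9*(-543)²) = -278911/(9 + 9*294849) = -278911/(9 + 2653641) = -278911/2653650 ≈ -0.10510)
-V = -1*(-278911/2653650) = 278911/2653650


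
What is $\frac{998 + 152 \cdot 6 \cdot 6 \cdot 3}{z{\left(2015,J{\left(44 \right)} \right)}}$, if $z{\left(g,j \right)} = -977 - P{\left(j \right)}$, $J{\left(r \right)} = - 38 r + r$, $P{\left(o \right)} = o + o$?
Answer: $\frac{17414}{2279} \approx 7.6411$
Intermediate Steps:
$P{\left(o \right)} = 2 o$
$J{\left(r \right)} = - 37 r$
$z{\left(g,j \right)} = -977 - 2 j$
$\frac{998 + 152 \cdot 6 \cdot 6 \cdot 3}{z{\left(2015,J{\left(44 \right)} \right)}} = \frac{998 + 152 \cdot 6 \cdot 6 \cdot 3}{-977 - 2 \left(\left(-37\right) 44\right)} = \frac{998 + 152 \cdot 36 \cdot 3}{-977 - -3256} = \frac{998 + 152 \cdot 108}{-977 + 3256} = \frac{998 + 16416}{2279} = 17414 \cdot \frac{1}{2279} = \frac{17414}{2279}$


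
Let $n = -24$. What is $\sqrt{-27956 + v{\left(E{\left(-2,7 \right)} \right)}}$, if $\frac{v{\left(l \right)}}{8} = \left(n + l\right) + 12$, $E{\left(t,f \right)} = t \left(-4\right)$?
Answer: $2 i \sqrt{6997} \approx 167.3 i$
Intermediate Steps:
$E{\left(t,f \right)} = - 4 t$
$v{\left(l \right)} = -96 + 8 l$ ($v{\left(l \right)} = 8 \left(\left(-24 + l\right) + 12\right) = 8 \left(-12 + l\right) = -96 + 8 l$)
$\sqrt{-27956 + v{\left(E{\left(-2,7 \right)} \right)}} = \sqrt{-27956 - \left(96 - 8 \left(\left(-4\right) \left(-2\right)\right)\right)} = \sqrt{-27956 + \left(-96 + 8 \cdot 8\right)} = \sqrt{-27956 + \left(-96 + 64\right)} = \sqrt{-27956 - 32} = \sqrt{-27988} = 2 i \sqrt{6997}$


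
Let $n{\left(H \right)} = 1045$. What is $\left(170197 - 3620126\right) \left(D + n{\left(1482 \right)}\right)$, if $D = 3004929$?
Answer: $-10370396875846$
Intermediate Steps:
$\left(170197 - 3620126\right) \left(D + n{\left(1482 \right)}\right) = \left(170197 - 3620126\right) \left(3004929 + 1045\right) = \left(-3449929\right) 3005974 = -10370396875846$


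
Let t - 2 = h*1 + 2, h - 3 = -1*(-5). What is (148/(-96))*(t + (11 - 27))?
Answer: 37/6 ≈ 6.1667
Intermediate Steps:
h = 8 (h = 3 - 1*(-5) = 3 + 5 = 8)
t = 12 (t = 2 + (8*1 + 2) = 2 + (8 + 2) = 2 + 10 = 12)
(148/(-96))*(t + (11 - 27)) = (148/(-96))*(12 + (11 - 27)) = (148*(-1/96))*(12 - 16) = -37/24*(-4) = 37/6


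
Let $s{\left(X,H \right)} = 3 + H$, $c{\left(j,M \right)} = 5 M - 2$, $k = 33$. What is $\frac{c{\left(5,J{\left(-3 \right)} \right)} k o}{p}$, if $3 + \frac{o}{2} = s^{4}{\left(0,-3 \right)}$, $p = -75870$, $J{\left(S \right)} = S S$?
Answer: $\frac{473}{4215} \approx 0.11222$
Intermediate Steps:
$J{\left(S \right)} = S^{2}$
$c{\left(j,M \right)} = -2 + 5 M$
$o = -6$ ($o = -6 + 2 \left(3 - 3\right)^{4} = -6 + 2 \cdot 0^{4} = -6 + 2 \cdot 0 = -6 + 0 = -6$)
$\frac{c{\left(5,J{\left(-3 \right)} \right)} k o}{p} = \frac{\left(-2 + 5 \left(-3\right)^{2}\right) 33 \left(-6\right)}{-75870} = \left(-2 + 5 \cdot 9\right) 33 \left(-6\right) \left(- \frac{1}{75870}\right) = \left(-2 + 45\right) 33 \left(-6\right) \left(- \frac{1}{75870}\right) = 43 \cdot 33 \left(-6\right) \left(- \frac{1}{75870}\right) = 1419 \left(-6\right) \left(- \frac{1}{75870}\right) = \left(-8514\right) \left(- \frac{1}{75870}\right) = \frac{473}{4215}$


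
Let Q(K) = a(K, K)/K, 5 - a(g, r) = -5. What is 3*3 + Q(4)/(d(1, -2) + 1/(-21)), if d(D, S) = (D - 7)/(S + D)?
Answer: 471/50 ≈ 9.4200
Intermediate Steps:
a(g, r) = 10 (a(g, r) = 5 - 1*(-5) = 5 + 5 = 10)
Q(K) = 10/K
d(D, S) = (-7 + D)/(D + S)
3*3 + Q(4)/(d(1, -2) + 1/(-21)) = 3*3 + (10/4)/((-7 + 1)/(1 - 2) + 1/(-21)) = 9 + (10*(1/4))/(-6/(-1) - 1/21) = 9 + 5/(2*(-1*(-6) - 1/21)) = 9 + 5/(2*(6 - 1/21)) = 9 + 5/(2*(125/21)) = 9 + (5/2)*(21/125) = 9 + 21/50 = 471/50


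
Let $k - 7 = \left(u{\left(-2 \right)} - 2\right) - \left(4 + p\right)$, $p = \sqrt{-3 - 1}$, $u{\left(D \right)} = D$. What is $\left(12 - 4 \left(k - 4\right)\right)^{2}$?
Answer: $960 + 512 i \approx 960.0 + 512.0 i$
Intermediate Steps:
$p = 2 i$ ($p = \sqrt{-4} = 2 i \approx 2.0 i$)
$k = -1 - 2 i$ ($k = 7 - \left(8 + 2 i\right) = -1 - 2 i \approx -1.0 - 2.0 i$)
$\left(12 - 4 \left(k - 4\right)\right)^{2} = \left(12 - 4 \left(\left(-1 - 2 i\right) - 4\right)\right)^{2} = \left(12 - 4 \left(-5 - 2 i\right)\right)^{2} = \left(12 + \left(20 + 8 i\right)\right)^{2} = \left(32 + 8 i\right)^{2}$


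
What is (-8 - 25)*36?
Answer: -1188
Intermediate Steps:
(-8 - 25)*36 = -33*36 = -1188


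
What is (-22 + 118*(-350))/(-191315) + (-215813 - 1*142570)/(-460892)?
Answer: 87609022869/88175552980 ≈ 0.99358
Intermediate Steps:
(-22 + 118*(-350))/(-191315) + (-215813 - 1*142570)/(-460892) = (-22 - 41300)*(-1/191315) + (-215813 - 142570)*(-1/460892) = -41322*(-1/191315) - 358383*(-1/460892) = 41322/191315 + 358383/460892 = 87609022869/88175552980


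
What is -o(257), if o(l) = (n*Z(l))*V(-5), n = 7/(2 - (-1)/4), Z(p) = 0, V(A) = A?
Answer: 0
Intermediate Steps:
n = 28/9 (n = 7/(2 - (-1)/4) = 7/(2 - 1*(-¼)) = 7/(2 + ¼) = 7/(9/4) = 7*(4/9) = 28/9 ≈ 3.1111)
o(l) = 0 (o(l) = ((28/9)*0)*(-5) = 0*(-5) = 0)
-o(257) = -1*0 = 0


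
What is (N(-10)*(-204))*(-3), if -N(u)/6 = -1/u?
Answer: -1836/5 ≈ -367.20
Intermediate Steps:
N(u) = 6/u (N(u) = -(-6)/u = 6/u)
(N(-10)*(-204))*(-3) = ((6/(-10))*(-204))*(-3) = ((6*(-⅒))*(-204))*(-3) = -⅗*(-204)*(-3) = (612/5)*(-3) = -1836/5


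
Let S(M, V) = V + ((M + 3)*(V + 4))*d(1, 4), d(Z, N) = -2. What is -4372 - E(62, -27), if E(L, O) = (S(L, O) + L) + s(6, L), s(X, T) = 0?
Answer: -7397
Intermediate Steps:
S(M, V) = V - 2*(3 + M)*(4 + V) (S(M, V) = V + ((M + 3)*(V + 4))*(-2) = V + ((3 + M)*(4 + V))*(-2) = V - 2*(3 + M)*(4 + V))
E(L, O) = -24 - 7*L - 5*O - 2*L*O (E(L, O) = ((-24 - 8*L - 5*O - 2*L*O) + L) + 0 = (-24 - 7*L - 5*O - 2*L*O) + 0 = -24 - 7*L - 5*O - 2*L*O)
-4372 - E(62, -27) = -4372 - (-24 - 7*62 - 5*(-27) - 2*62*(-27)) = -4372 - (-24 - 434 + 135 + 3348) = -4372 - 1*3025 = -4372 - 3025 = -7397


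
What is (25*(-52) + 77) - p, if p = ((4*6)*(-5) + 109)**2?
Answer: -1344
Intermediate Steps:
p = 121 (p = (24*(-5) + 109)**2 = (-120 + 109)**2 = (-11)**2 = 121)
(25*(-52) + 77) - p = (25*(-52) + 77) - 1*121 = (-1300 + 77) - 121 = -1223 - 121 = -1344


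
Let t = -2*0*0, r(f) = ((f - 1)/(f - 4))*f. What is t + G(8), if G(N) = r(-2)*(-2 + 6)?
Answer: -4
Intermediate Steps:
r(f) = f*(-1 + f)/(-4 + f) (r(f) = ((-1 + f)/(-4 + f))*f = f*(-1 + f)/(-4 + f))
G(N) = -4 (G(N) = (-2*(-1 - 2)/(-4 - 2))*(-2 + 6) = -2*(-3)/(-6)*4 = -2*(-1/6)*(-3)*4 = -1*4 = -4)
t = 0 (t = 0*0 = 0)
t + G(8) = 0 - 4 = -4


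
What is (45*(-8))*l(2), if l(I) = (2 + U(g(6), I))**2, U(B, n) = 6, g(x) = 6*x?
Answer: -23040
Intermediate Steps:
l(I) = 64 (l(I) = (2 + 6)**2 = 8**2 = 64)
(45*(-8))*l(2) = (45*(-8))*64 = -360*64 = -23040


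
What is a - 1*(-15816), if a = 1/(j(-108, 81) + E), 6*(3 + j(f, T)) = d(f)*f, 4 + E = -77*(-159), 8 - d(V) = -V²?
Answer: 3129353759/197860 ≈ 15816.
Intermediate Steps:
d(V) = 8 + V² (d(V) = 8 - (-1)*V² = 8 + V²)
E = 12239 (E = -4 - 77*(-159) = -4 + 12243 = 12239)
j(f, T) = -3 + f*(8 + f²)/6 (j(f, T) = -3 + ((8 + f²)*f)/6 = -3 + (f*(8 + f²))/6 = -3 + f*(8 + f²)/6)
a = -1/197860 (a = 1/((-3 + (⅙)*(-108)*(8 + (-108)²)) + 12239) = 1/((-3 + (⅙)*(-108)*(8 + 11664)) + 12239) = 1/((-3 + (⅙)*(-108)*11672) + 12239) = 1/((-3 - 210096) + 12239) = 1/(-210099 + 12239) = 1/(-197860) = -1/197860 ≈ -5.0541e-6)
a - 1*(-15816) = -1/197860 - 1*(-15816) = -1/197860 + 15816 = 3129353759/197860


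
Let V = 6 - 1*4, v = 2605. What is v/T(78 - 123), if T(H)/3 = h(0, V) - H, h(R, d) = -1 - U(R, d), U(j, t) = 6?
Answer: 2605/114 ≈ 22.851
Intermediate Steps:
V = 2 (V = 6 - 4 = 2)
h(R, d) = -7 (h(R, d) = -1 - 1*6 = -1 - 6 = -7)
T(H) = -21 - 3*H (T(H) = 3*(-7 - H) = -21 - 3*H)
v/T(78 - 123) = 2605/(-21 - 3*(78 - 123)) = 2605/(-21 - 3*(-45)) = 2605/(-21 + 135) = 2605/114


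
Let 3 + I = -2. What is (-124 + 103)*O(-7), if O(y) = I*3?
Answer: 315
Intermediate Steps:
I = -5 (I = -3 - 2 = -5)
O(y) = -15 (O(y) = -5*3 = -15)
(-124 + 103)*O(-7) = (-124 + 103)*(-15) = -21*(-15) = 315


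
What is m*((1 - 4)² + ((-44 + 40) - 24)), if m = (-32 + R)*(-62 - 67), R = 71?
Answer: 95589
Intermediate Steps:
m = -5031 (m = (-32 + 71)*(-62 - 67) = 39*(-129) = -5031)
m*((1 - 4)² + ((-44 + 40) - 24)) = -5031*((1 - 4)² + ((-44 + 40) - 24)) = -5031*((-3)² + (-4 - 24)) = -5031*(9 - 28) = -5031*(-19) = 95589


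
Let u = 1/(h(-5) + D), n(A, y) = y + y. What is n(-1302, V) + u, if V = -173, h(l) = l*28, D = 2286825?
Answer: -791193009/2286685 ≈ -346.00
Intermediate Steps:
h(l) = 28*l
n(A, y) = 2*y
u = 1/2286685 (u = 1/(28*(-5) + 2286825) = 1/(-140 + 2286825) = 1/2286685 ≈ 4.3731e-7)
n(-1302, V) + u = 2*(-173) + 1/2286685 = -346 + 1/2286685 = -791193009/2286685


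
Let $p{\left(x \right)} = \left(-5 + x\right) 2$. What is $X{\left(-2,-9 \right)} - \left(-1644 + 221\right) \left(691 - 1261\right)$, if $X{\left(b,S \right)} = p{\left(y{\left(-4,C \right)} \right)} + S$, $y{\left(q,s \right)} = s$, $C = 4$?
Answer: $-811121$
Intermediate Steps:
$p{\left(x \right)} = -10 + 2 x$
$X{\left(b,S \right)} = -2 + S$ ($X{\left(b,S \right)} = \left(-10 + 2 \cdot 4\right) + S = \left(-10 + 8\right) + S = -2 + S$)
$X{\left(-2,-9 \right)} - \left(-1644 + 221\right) \left(691 - 1261\right) = \left(-2 - 9\right) - \left(-1644 + 221\right) \left(691 - 1261\right) = -11 - \left(-1423\right) \left(-570\right) = -11 - 811110 = -811121$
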